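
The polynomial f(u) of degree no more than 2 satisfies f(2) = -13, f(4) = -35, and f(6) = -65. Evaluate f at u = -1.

5

Write f(u) = au^2 + bu + c. Substituting each data point gives a linear system:
  4a + 2b + c = -13
  16a + 4b + c = -35
  36a + 6b + c = -65
Solving the system yields a = -1, b = -5, c = 1.
So f(u) = -u² - 5u + 1.
Then f(-1) = 5.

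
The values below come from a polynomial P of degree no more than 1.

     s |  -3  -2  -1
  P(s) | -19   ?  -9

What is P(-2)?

-14

The 2 known points determine the degree-1 polynomial uniquely.
Write P(s) = as + b. Substituting each data point gives a linear system:
  -3a + b = -19
  -a + b = -9
Solving the system yields a = 5, b = -4.
So P(s) = 5s - 4.
Then P(-2) = -14.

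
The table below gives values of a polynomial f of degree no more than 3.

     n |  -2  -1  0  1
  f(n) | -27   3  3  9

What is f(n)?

f(n) = 6n^3 + 3n^2 - 3n + 3

Using the Lagrange interpolation formula with nodes -2, -1, 0, 1:
  L_0(n) = (n + 1)n(n - 1) / -6
  L_1(n) = (n + 2)n(n - 1) / 2
  L_2(n) = (n + 2)(n + 1)(n - 1) / -2
  L_3(n) = (n + 2)(n + 1)n / 6
Then f(n) = -27·L_0(n) + 3·L_1(n) + 3·L_2(n) + 9·L_3(n).
Expanding and collecting terms gives f(n) = 6n³ + 3n² - 3n + 3.
Check: f(0) = 3. ✓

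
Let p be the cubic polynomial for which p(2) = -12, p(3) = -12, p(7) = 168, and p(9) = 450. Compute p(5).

30

Write p(n) = an^3 + bn^2 + cn + d. Substituting each data point gives a linear system:
  8a + 4b + 2c + d = -12
  27a + 9b + 3c + d = -12
  343a + 49b + 7c + d = 168
  729a + 81b + 9c + d = 450
Solving the system yields a = 1, b = -3, c = -4, d = 0.
So p(n) = n³ - 3n² - 4n.
Then p(5) = 30.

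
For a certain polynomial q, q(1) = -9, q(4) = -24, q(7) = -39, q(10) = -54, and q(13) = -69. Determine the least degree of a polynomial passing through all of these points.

1

Forward differences of the values at u = 1, 4, 7, 10, 13:
  q  : -9  -24  -39  -54  -69
  Δ  : -15  -15  -15  -15
  Δ^2: 0  0  0
  Δ^3: 0  0
  Δ^4: 0
The first differences are constant (-15) and nonzero, while all higher differences vanish, so the minimal degree is 1.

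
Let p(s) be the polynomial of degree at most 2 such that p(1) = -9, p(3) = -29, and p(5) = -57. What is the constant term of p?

-2

Write p(s) = as^2 + bs + c. Substituting each data point gives a linear system:
  a + b + c = -9
  9a + 3b + c = -29
  25a + 5b + c = -57
Solving the system yields a = -1, b = -6, c = -2.
So p(s) = -s^2 - 6s - 2.
The constant term is -2.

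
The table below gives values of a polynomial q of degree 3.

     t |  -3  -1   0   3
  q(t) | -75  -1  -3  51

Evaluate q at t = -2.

-19

Using the Lagrange interpolation formula with nodes -3, -1, 0, 3:
  L_0(t) = (t + 1)t(t - 3) / -36
  L_1(t) = (t + 3)t(t - 3) / 8
  L_2(t) = (t + 3)(t + 1)(t - 3) / -9
  L_3(t) = (t + 3)(t + 1)t / 72
Then q(t) = -75·L_0(t) - 1·L_1(t) - 3·L_2(t) + 51·L_3(t).
Expanding and collecting terms gives q(t) = 3t^3 - t^2 - 6t - 3.
Evaluating at t = -2: q(-2) = -19.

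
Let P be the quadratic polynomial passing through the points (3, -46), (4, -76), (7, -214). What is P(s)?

P(s) = -4s^2 - 2s - 4

Write P(s) = as^2 + bs + c. Substituting each data point gives a linear system:
  9a + 3b + c = -46
  16a + 4b + c = -76
  49a + 7b + c = -214
Solving the system yields a = -4, b = -2, c = -4.
So P(s) = -4s² - 2s - 4.
Check: P(7) = -214. ✓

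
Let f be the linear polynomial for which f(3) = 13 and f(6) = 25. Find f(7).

Using the Lagrange interpolation formula with nodes 3, 6:
  L_0(u) = (u - 6) / -3
  L_1(u) = (u - 3) / 3
Then f(u) = 13·L_0(u) + 25·L_1(u).
Expanding and collecting terms gives f(u) = 4u + 1.
Evaluating at u = 7: f(7) = 29.

29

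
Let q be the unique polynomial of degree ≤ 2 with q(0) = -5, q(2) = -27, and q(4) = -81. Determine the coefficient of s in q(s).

-3

Write q(s) = as^2 + bs + c. Substituting each data point gives a linear system:
  c = -5
  4a + 2b + c = -27
  16a + 4b + c = -81
Solving the system yields a = -4, b = -3, c = -5.
So q(s) = -4s² - 3s - 5.
The coefficient of s is -3.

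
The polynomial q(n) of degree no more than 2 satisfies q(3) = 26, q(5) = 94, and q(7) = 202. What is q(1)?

Using the Lagrange interpolation formula with nodes 3, 5, 7:
  L_0(n) = (n - 5)(n - 7) / 8
  L_1(n) = (n - 3)(n - 7) / -4
  L_2(n) = (n - 3)(n - 5) / 8
Then q(n) = 26·L_0(n) + 94·L_1(n) + 202·L_2(n).
Expanding and collecting terms gives q(n) = 5n² - 6n - 1.
Evaluating at n = 1: q(1) = -2.

-2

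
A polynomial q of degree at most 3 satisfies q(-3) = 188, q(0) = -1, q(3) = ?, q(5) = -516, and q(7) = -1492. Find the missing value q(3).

The 4 known points determine the degree-3 polynomial uniquely.
Write q(u) = au^3 + bu^2 + cu + d. Substituting each data point gives a linear system:
  -27a + 9b - 3c + d = 188
  d = -1
  125a + 25b + 5c + d = -516
  343a + 49b + 7c + d = -1492
Solving the system yields a = -5, b = 5, c = -3, d = -1.
So q(u) = -5u³ + 5u² - 3u - 1.
Then q(3) = -100.

-100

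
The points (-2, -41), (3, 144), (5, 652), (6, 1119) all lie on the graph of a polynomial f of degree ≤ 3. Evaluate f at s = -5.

Using the Lagrange interpolation formula with nodes -2, 3, 5, 6:
  L_0(s) = (s - 3)(s - 5)(s - 6) / -280
  L_1(s) = (s + 2)(s - 5)(s - 6) / 30
  L_2(s) = (s + 2)(s - 3)(s - 6) / -14
  L_3(s) = (s + 2)(s - 3)(s - 5) / 24
Then f(s) = -41·L_0(s) + 144·L_1(s) + 652·L_2(s) + 1119·L_3(s).
Expanding and collecting terms gives f(s) = 5s^3 + s^2 + s - 3.
Evaluating at s = -5: f(-5) = -608.

-608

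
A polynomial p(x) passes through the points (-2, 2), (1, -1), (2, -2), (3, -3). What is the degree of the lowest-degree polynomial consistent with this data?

Divided differences on the nodes -2, 1, 2, 3:
  order 0: 2  -1  -2  -3
  order 1: -1  -1  -1
  order 2: 0  0
  order 3: 0
The order-1 divided differences are all -1 (nonzero) and every higher order vanishes, so the data lies on a polynomial of degree exactly 1.

1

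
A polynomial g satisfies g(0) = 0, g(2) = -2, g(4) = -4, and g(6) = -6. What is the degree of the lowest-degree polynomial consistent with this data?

Forward differences of the values at t = 0, 2, 4, 6:
  g  : 0  -2  -4  -6
  Δ  : -2  -2  -2
  Δ^2: 0  0
  Δ^3: 0
The first differences are constant (-2) and nonzero, while all higher differences vanish, so the minimal degree is 1.

1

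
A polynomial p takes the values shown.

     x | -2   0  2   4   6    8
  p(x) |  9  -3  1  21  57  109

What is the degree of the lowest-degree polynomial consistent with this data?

2

Forward differences of the values at x = -2, 0, 2, 4, 6, 8:
  p  : 9  -3  1  21  57  109
  Δ  : -12  4  20  36  52
  Δ^2: 16  16  16  16
  Δ^3: 0  0  0
  Δ^4: 0  0
  Δ^5: 0
The second differences are constant (16) and nonzero, while all higher differences vanish, so the minimal degree is 2.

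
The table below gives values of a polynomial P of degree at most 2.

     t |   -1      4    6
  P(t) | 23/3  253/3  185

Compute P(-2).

Using the Lagrange interpolation formula with nodes -1, 4, 6:
  L_0(t) = (t - 4)(t - 6) / 35
  L_1(t) = (t + 1)(t - 6) / -10
  L_2(t) = (t + 1)(t - 4) / 14
Then P(t) = 23/3·L_0(t) + 253/3·L_1(t) + 185·L_2(t).
Expanding and collecting terms gives P(t) = 5t^2 + (1/3)t + 3.
Evaluating at t = -2: P(-2) = 67/3.

67/3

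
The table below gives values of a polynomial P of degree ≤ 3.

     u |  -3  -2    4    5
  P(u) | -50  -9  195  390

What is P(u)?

P(u) = 3u^3 + 2u^2 - 6u - 5

Using the Lagrange interpolation formula with nodes -3, -2, 4, 5:
  L_0(u) = (u + 2)(u - 4)(u - 5) / -56
  L_1(u) = (u + 3)(u - 4)(u - 5) / 42
  L_2(u) = (u + 3)(u + 2)(u - 5) / -42
  L_3(u) = (u + 3)(u + 2)(u - 4) / 56
Then P(u) = -50·L_0(u) - 9·L_1(u) + 195·L_2(u) + 390·L_3(u).
Expanding and collecting terms gives P(u) = 3u^3 + 2u^2 - 6u - 5.
Check: P(-2) = -9. ✓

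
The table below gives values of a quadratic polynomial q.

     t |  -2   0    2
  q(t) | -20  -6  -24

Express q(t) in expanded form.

q(t) = -4t^2 - t - 6

Write q(t) = at^2 + bt + c. Substituting each data point gives a linear system:
  4a - 2b + c = -20
  c = -6
  4a + 2b + c = -24
Solving the system yields a = -4, b = -1, c = -6.
So q(t) = -4t^2 - t - 6.
Check: q(2) = -24. ✓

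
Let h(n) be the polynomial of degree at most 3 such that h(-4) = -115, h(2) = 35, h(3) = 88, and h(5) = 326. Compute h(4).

Using the Lagrange interpolation formula with nodes -4, 2, 3, 5:
  L_0(n) = (n - 2)(n - 3)(n - 5) / -378
  L_1(n) = (n + 4)(n - 3)(n - 5) / 18
  L_2(n) = (n + 4)(n - 2)(n - 5) / -14
  L_3(n) = (n + 4)(n - 2)(n - 3) / 54
Then h(n) = -115·L_0(n) + 35·L_1(n) + 88·L_2(n) + 326·L_3(n).
Expanding and collecting terms gives h(n) = 2n^3 + 2n^2 + 5n + 1.
Evaluating at n = 4: h(4) = 181.

181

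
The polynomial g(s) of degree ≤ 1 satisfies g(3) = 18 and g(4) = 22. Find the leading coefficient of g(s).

4

Write g(s) = as + b. Substituting each data point gives a linear system:
  3a + b = 18
  4a + b = 22
Solving the system yields a = 4, b = 6.
So g(s) = 4s + 6.
The leading coefficient is 4.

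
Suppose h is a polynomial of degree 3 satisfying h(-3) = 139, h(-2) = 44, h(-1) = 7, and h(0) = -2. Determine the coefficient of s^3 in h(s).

-5

Write h(s) = as^3 + bs^2 + cs + d. Substituting each data point gives a linear system:
  -27a + 9b - 3c + d = 139
  -8a + 4b - 2c + d = 44
  -a + b - c + d = 7
  d = -2
Solving the system yields a = -5, b = -1, c = -5, d = -2.
So h(s) = -5s³ - s² - 5s - 2.
The leading coefficient is -5.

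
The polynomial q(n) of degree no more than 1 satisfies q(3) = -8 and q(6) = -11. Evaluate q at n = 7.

-12

Using the Lagrange interpolation formula with nodes 3, 6:
  L_0(n) = (n - 6) / -3
  L_1(n) = (n - 3) / 3
Then q(n) = -8·L_0(n) - 11·L_1(n).
Expanding and collecting terms gives q(n) = -n - 5.
Evaluating at n = 7: q(7) = -12.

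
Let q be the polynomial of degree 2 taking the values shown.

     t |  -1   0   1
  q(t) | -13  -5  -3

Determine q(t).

Write q(t) = at^2 + bt + c. Substituting each data point gives a linear system:
  a - b + c = -13
  c = -5
  a + b + c = -3
Solving the system yields a = -3, b = 5, c = -5.
So q(t) = -3t² + 5t - 5.
Check: q(1) = -3. ✓

q(t) = -3t^2 + 5t - 5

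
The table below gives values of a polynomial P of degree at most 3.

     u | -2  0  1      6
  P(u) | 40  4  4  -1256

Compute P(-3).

Using the Lagrange interpolation formula with nodes -2, 0, 1, 6:
  L_0(u) = u(u - 1)(u - 6) / -48
  L_1(u) = (u + 2)(u - 1)(u - 6) / 12
  L_2(u) = (u + 2)u(u - 6) / -15
  L_3(u) = (u + 2)u(u - 1) / 240
Then P(u) = 40·L_0(u) + 4·L_1(u) + 4·L_2(u) - 1256·L_3(u).
Expanding and collecting terms gives P(u) = -6u³ + 6u + 4.
Evaluating at u = -3: P(-3) = 148.

148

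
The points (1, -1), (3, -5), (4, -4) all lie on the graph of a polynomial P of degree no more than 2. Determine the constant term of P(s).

4

Write P(s) = as^2 + bs + c. Substituting each data point gives a linear system:
  a + b + c = -1
  9a + 3b + c = -5
  16a + 4b + c = -4
Solving the system yields a = 1, b = -6, c = 4.
So P(s) = s^2 - 6s + 4.
The constant term is 4.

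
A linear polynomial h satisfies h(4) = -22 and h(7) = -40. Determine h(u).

h(u) = -6u + 2

Using the Lagrange interpolation formula with nodes 4, 7:
  L_0(u) = (u - 7) / -3
  L_1(u) = (u - 4) / 3
Then h(u) = -22·L_0(u) - 40·L_1(u).
Expanding and collecting terms gives h(u) = -6u + 2.
Check: h(7) = -40. ✓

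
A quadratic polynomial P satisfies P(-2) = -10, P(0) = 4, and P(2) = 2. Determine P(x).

P(x) = -2x^2 + 3x + 4

Write P(x) = ax^2 + bx + c. Substituting each data point gives a linear system:
  4a - 2b + c = -10
  c = 4
  4a + 2b + c = 2
Solving the system yields a = -2, b = 3, c = 4.
So P(x) = -2x^2 + 3x + 4.
Check: P(2) = 2. ✓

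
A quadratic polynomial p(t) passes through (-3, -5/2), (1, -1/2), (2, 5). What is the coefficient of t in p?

Write p(t) = at^2 + bt + c. Substituting each data point gives a linear system:
  9a - 3b + c = -5/2
  a + b + c = -1/2
  4a + 2b + c = 5
Solving the system yields a = 1, b = 5/2, c = -4.
So p(t) = t^2 + (5/2)t - 4.
The coefficient of t is 5/2.

5/2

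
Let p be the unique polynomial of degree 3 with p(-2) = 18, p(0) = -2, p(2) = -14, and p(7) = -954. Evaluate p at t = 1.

0

Write p(t) = at^3 + bt^2 + ct + d. Substituting each data point gives a linear system:
  -8a + 4b - 2c + d = 18
  d = -2
  8a + 4b + 2c + d = -14
  343a + 49b + 7c + d = -954
Solving the system yields a = -3, b = 1, c = 4, d = -2.
So p(t) = -3t^3 + t^2 + 4t - 2.
Then p(1) = 0.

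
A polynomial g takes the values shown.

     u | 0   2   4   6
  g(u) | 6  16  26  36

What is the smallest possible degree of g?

Forward differences of the values at u = 0, 2, 4, 6:
  g  : 6  16  26  36
  Δ  : 10  10  10
  Δ^2: 0  0
  Δ^3: 0
The first differences are constant (10) and nonzero, while all higher differences vanish, so the minimal degree is 1.

1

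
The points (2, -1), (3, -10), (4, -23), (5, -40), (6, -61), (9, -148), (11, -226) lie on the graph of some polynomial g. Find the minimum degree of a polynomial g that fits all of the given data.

2

Divided differences on the nodes 2, 3, 4, 5, 6, 9, 11:
  order 0: -1  -10  -23  -40  -61  -148  -226
  order 1: -9  -13  -17  -21  -29  -39
  order 2: -2  -2  -2  -2  -2
  order 3: 0  0  0  0
  order 4: 0  0  0
  order 5: 0  0
  order 6: 0
The order-2 divided differences are all -2 (nonzero) and every higher order vanishes, so the data lies on a polynomial of degree exactly 2.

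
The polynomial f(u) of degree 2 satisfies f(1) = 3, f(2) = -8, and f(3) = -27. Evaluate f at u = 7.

-183

Using the Lagrange interpolation formula with nodes 1, 2, 3:
  L_0(u) = (u - 2)(u - 3) / 2
  L_1(u) = (u - 1)(u - 3) / -1
  L_2(u) = (u - 1)(u - 2) / 2
Then f(u) = 3·L_0(u) - 8·L_1(u) - 27·L_2(u).
Expanding and collecting terms gives f(u) = -4u^2 + u + 6.
Evaluating at u = 7: f(7) = -183.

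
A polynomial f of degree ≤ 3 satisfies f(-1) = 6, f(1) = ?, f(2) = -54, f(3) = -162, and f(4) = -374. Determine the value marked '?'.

The 4 known points determine the degree-3 polynomial uniquely.
Write f(s) = as^3 + bs^2 + cs + d. Substituting each data point gives a linear system:
  -a + b - c + d = 6
  8a + 4b + 2c + d = -54
  27a + 9b + 3c + d = -162
  64a + 16b + 4c + d = -374
Solving the system yields a = -6, b = 2, c = -4, d = -6.
So f(s) = -6s^3 + 2s^2 - 4s - 6.
Then f(1) = -14.

-14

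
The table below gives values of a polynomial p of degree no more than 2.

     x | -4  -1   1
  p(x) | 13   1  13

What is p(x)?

Write p(x) = ax^2 + bx + c. Substituting each data point gives a linear system:
  16a - 4b + c = 13
  a - b + c = 1
  a + b + c = 13
Solving the system yields a = 2, b = 6, c = 5.
So p(x) = 2x^2 + 6x + 5.
Check: p(-1) = 1. ✓

p(x) = 2x^2 + 6x + 5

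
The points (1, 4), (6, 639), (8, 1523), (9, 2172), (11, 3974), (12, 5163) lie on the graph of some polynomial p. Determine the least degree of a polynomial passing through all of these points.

3

Divided differences on the nodes 1, 6, 8, 9, 11, 12:
  order 0: 4  639  1523  2172  3974  5163
  order 1: 127  442  649  901  1189
  order 2: 45  69  84  96
  order 3: 3  3  3
  order 4: 0  0
  order 5: 0
The order-3 divided differences are all 3 (nonzero) and every higher order vanishes, so the data lies on a polynomial of degree exactly 3.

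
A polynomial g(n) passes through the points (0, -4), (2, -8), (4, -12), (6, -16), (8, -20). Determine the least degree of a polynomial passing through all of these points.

1

Forward differences of the values at n = 0, 2, 4, 6, 8:
  g  : -4  -8  -12  -16  -20
  Δ  : -4  -4  -4  -4
  Δ^2: 0  0  0
  Δ^3: 0  0
  Δ^4: 0
The first differences are constant (-4) and nonzero, while all higher differences vanish, so the minimal degree is 1.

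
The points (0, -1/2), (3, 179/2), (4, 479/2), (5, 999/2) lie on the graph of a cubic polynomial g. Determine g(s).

Write g(s) = as^3 + bs^2 + cs + d. Substituting each data point gives a linear system:
  d = -1/2
  27a + 9b + 3c + d = 179/2
  64a + 16b + 4c + d = 479/2
  125a + 25b + 5c + d = 999/2
Solving the system yields a = 5, b = -5, c = 0, d = -1/2.
So g(s) = 5s^3 - 5s^2 - 1/2.
Check: g(5) = 999/2. ✓

g(s) = 5s^3 - 5s^2 - 1/2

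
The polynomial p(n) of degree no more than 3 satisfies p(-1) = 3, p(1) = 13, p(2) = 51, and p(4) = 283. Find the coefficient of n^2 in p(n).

Write p(n) = an^3 + bn^2 + cn + d. Substituting each data point gives a linear system:
  -a + b - c + d = 3
  a + b + c + d = 13
  8a + 4b + 2c + d = 51
  64a + 16b + 4c + d = 283
Solving the system yields a = 3, b = 5, c = 2, d = 3.
So p(n) = 3n^3 + 5n^2 + 2n + 3.
The coefficient of n^2 is 5.

5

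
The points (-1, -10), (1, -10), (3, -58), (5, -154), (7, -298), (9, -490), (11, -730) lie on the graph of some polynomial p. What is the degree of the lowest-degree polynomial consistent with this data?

2

Forward differences of the values at n = -1, 1, 3, 5, 7, 9, 11:
  p  : -10  -10  -58  -154  -298  -490  -730
  Δ  : 0  -48  -96  -144  -192  -240
  Δ^2: -48  -48  -48  -48  -48
  Δ^3: 0  0  0  0
  Δ^4: 0  0  0
  Δ^5: 0  0
  Δ^6: 0
The second differences are constant (-48) and nonzero, while all higher differences vanish, so the minimal degree is 2.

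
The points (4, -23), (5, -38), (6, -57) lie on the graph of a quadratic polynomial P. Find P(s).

Write P(s) = as^2 + bs + c. Substituting each data point gives a linear system:
  16a + 4b + c = -23
  25a + 5b + c = -38
  36a + 6b + c = -57
Solving the system yields a = -2, b = 3, c = -3.
So P(s) = -2s^2 + 3s - 3.
Check: P(4) = -23. ✓

P(s) = -2s^2 + 3s - 3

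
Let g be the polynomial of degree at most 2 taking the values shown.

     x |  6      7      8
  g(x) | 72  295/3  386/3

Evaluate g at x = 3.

Using the Lagrange interpolation formula with nodes 6, 7, 8:
  L_0(x) = (x - 7)(x - 8) / 2
  L_1(x) = (x - 6)(x - 8) / -1
  L_2(x) = (x - 6)(x - 7) / 2
Then g(x) = 72·L_0(x) + 295/3·L_1(x) + 386/3·L_2(x).
Expanding and collecting terms gives g(x) = 2x^2 + (1/3)x - 2.
Evaluating at x = 3: g(3) = 17.

17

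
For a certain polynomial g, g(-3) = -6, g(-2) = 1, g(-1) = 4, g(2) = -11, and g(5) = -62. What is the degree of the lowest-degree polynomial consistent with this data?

Divided differences on the nodes -3, -2, -1, 2, 5:
  order 0: -6  1  4  -11  -62
  order 1: 7  3  -5  -17
  order 2: -2  -2  -2
  order 3: 0  0
  order 4: 0
The order-2 divided differences are all -2 (nonzero) and every higher order vanishes, so the data lies on a polynomial of degree exactly 2.

2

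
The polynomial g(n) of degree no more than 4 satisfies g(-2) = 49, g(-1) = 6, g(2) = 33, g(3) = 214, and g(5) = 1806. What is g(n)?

Write g(n) = an^4 + bn^3 + cn^2 + dn + e. Substituting each data point gives a linear system:
  16a - 8b + 4c - 2d + e = 49
  a - b + c - d + e = 6
  16a + 8b + 4c + 2d + e = 33
  81a + 27b + 9c + 3d + e = 214
  625a + 125b + 25c + 5d + e = 1806
Solving the system yields a = 3, b = 0, c = -2, d = -4, e = 1.
So g(n) = 3n^4 - 2n^2 - 4n + 1.
Check: g(-1) = 6. ✓

g(n) = 3n^4 - 2n^2 - 4n + 1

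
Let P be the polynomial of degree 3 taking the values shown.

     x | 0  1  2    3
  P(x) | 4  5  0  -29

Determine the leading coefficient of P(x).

Write P(x) = ax^3 + bx^2 + cx + d. Substituting each data point gives a linear system:
  d = 4
  a + b + c + d = 5
  8a + 4b + 2c + d = 0
  27a + 9b + 3c + d = -29
Solving the system yields a = -3, b = 6, c = -2, d = 4.
So P(x) = -3x^3 + 6x^2 - 2x + 4.
The leading coefficient is -3.

-3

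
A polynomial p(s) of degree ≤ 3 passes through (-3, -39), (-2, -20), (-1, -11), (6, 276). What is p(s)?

p(s) = s^3 + s^2 + 5s - 6

Write p(s) = as^3 + bs^2 + cs + d. Substituting each data point gives a linear system:
  -27a + 9b - 3c + d = -39
  -8a + 4b - 2c + d = -20
  -a + b - c + d = -11
  216a + 36b + 6c + d = 276
Solving the system yields a = 1, b = 1, c = 5, d = -6.
So p(s) = s^3 + s^2 + 5s - 6.
Check: p(-1) = -11. ✓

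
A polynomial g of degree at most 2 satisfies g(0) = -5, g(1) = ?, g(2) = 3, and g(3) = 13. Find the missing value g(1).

-3

The 3 known points determine the degree-2 polynomial uniquely.
Write g(x) = ax^2 + bx + c. Substituting each data point gives a linear system:
  c = -5
  4a + 2b + c = 3
  9a + 3b + c = 13
Solving the system yields a = 2, b = 0, c = -5.
So g(x) = 2x² - 5.
Then g(1) = -3.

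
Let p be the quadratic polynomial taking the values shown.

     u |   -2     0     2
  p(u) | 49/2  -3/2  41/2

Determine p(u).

p(u) = 6u^2 - u - 3/2

Using the Lagrange interpolation formula with nodes -2, 0, 2:
  L_0(u) = u(u - 2) / 8
  L_1(u) = (u + 2)(u - 2) / -4
  L_2(u) = (u + 2)u / 8
Then p(u) = 49/2·L_0(u) - 3/2·L_1(u) + 41/2·L_2(u).
Expanding and collecting terms gives p(u) = 6u^2 - u - 3/2.
Check: p(0) = -3/2. ✓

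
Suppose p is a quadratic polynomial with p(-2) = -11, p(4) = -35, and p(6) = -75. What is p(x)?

p(x) = -2x^2 - 3

Using the Lagrange interpolation formula with nodes -2, 4, 6:
  L_0(x) = (x - 4)(x - 6) / 48
  L_1(x) = (x + 2)(x - 6) / -12
  L_2(x) = (x + 2)(x - 4) / 16
Then p(x) = -11·L_0(x) - 35·L_1(x) - 75·L_2(x).
Expanding and collecting terms gives p(x) = -2x^2 - 3.
Check: p(-2) = -11. ✓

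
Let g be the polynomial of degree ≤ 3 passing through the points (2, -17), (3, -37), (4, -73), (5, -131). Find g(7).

Using the Lagrange interpolation formula with nodes 2, 3, 4, 5:
  L_0(s) = (s - 3)(s - 4)(s - 5) / -6
  L_1(s) = (s - 2)(s - 4)(s - 5) / 2
  L_2(s) = (s - 2)(s - 3)(s - 5) / -2
  L_3(s) = (s - 2)(s - 3)(s - 4) / 6
Then g(s) = -17·L_0(s) - 37·L_1(s) - 73·L_2(s) - 131·L_3(s).
Expanding and collecting terms gives g(s) = -s³ + s² - 6s - 1.
Evaluating at s = 7: g(7) = -337.

-337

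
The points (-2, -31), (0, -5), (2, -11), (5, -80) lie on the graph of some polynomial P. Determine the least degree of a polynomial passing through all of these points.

Divided differences on the nodes -2, 0, 2, 5:
  order 0: -31  -5  -11  -80
  order 1: 13  -3  -23
  order 2: -4  -4
  order 3: 0
The order-2 divided differences are all -4 (nonzero) and every higher order vanishes, so the data lies on a polynomial of degree exactly 2.

2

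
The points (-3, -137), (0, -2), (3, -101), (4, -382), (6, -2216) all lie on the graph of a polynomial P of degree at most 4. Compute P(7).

Write P(s) = as^4 + bs^3 + cs^2 + ds + e. Substituting each data point gives a linear system:
  81a - 27b + 9c - 3d + e = -137
  e = -2
  81a + 27b + 9c + 3d + e = -101
  256a + 64b + 16c + 4d + e = -382
  1296a + 216b + 36c + 6d + e = -2216
Solving the system yields a = -2, b = 1, c = 5, d = -3, e = -2.
So P(s) = -2s^4 + s^3 + 5s^2 - 3s - 2.
Then P(7) = -4237.

-4237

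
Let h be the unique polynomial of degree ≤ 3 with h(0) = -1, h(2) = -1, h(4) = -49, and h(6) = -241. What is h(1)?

-1

Forward differences of the values at x = 0, 2, 4, 6:
  h  : -1  -1  -49  -241
  Δ  : 0  -48  -192
  Δ^2: -48  -144
  Δ^3: -96
The third differences are constant, confirming degree 3.
Interpolating (Newton forward form) and evaluating at x = 1 gives h(1) = -1.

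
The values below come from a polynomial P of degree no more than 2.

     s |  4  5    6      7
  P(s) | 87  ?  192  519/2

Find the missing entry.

269/2

On equispaced nodes a degree-2 polynomial has vanishing third forward difference, so
  - P(4) + 3·P(5) - 3·P(6) + P(7) = 0.
Substituting the known values and solving for P(5):
  3·P(5) = 807/2
  P(5) = 269/2.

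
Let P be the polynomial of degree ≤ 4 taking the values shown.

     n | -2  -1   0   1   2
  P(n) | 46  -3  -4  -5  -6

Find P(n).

Write P(n) = an^4 + bn^3 + cn^2 + dn + e. Substituting each data point gives a linear system:
  16a - 8b + 4c - 2d + e = 46
  a - b + c - d + e = -3
  e = -4
  a + b + c + d + e = -5
  16a + 8b + 4c + 2d + e = -6
Solving the system yields a = 2, b = -4, c = -2, d = 3, e = -4.
So P(n) = 2n^4 - 4n^3 - 2n^2 + 3n - 4.
Check: P(2) = -6. ✓

P(n) = 2n^4 - 4n^3 - 2n^2 + 3n - 4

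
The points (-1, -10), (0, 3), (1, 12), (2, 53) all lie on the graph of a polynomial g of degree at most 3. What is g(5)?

728

Write g(u) = au^3 + bu^2 + cu + d. Substituting each data point gives a linear system:
  -a + b - c + d = -10
  d = 3
  a + b + c + d = 12
  8a + 4b + 2c + d = 53
Solving the system yields a = 6, b = -2, c = 5, d = 3.
So g(u) = 6u^3 - 2u^2 + 5u + 3.
Then g(5) = 728.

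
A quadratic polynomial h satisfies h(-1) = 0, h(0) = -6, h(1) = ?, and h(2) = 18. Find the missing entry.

0

The 3 known points determine the degree-2 polynomial uniquely.
Write h(t) = at^2 + bt + c. Substituting each data point gives a linear system:
  a - b + c = 0
  c = -6
  4a + 2b + c = 18
Solving the system yields a = 6, b = 0, c = -6.
So h(t) = 6t^2 - 6.
Then h(1) = 0.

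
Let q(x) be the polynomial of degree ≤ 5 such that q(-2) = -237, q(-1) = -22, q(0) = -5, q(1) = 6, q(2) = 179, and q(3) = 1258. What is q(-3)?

-1466

Write q(x) = ax^5 + bx^4 + cx^3 + dx^2 + ex + k. Substituting each data point gives a linear system:
  -32a + 16b - 8c + 4d - 2e + k = -237
  -a + b - c + d - e + k = -22
  k = -5
  a + b + c + d + e + k = 6
  32a + 16b + 8c + 4d + 2e + k = 179
  243a + 81b + 27c + 9d + 3e + k = 1258
Solving the system yields a = 5, b = -1, c = 5, d = -2, e = 4, k = -5.
So q(x) = 5x^5 - x^4 + 5x^3 - 2x^2 + 4x - 5.
Then q(-3) = -1466.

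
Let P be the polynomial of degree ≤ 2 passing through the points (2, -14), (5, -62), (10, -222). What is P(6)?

-86

Write P(u) = au^2 + bu + c. Substituting each data point gives a linear system:
  4a + 2b + c = -14
  25a + 5b + c = -62
  100a + 10b + c = -222
Solving the system yields a = -2, b = -2, c = -2.
So P(u) = -2u^2 - 2u - 2.
Then P(6) = -86.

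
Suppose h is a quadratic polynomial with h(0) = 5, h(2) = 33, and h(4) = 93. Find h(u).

h(u) = 4u^2 + 6u + 5

Write h(u) = au^2 + bu + c. Substituting each data point gives a linear system:
  c = 5
  4a + 2b + c = 33
  16a + 4b + c = 93
Solving the system yields a = 4, b = 6, c = 5.
So h(u) = 4u² + 6u + 5.
Check: h(2) = 33. ✓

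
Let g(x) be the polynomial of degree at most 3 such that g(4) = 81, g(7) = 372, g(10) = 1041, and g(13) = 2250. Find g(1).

6

Using the Lagrange interpolation formula with nodes 4, 7, 10, 13:
  L_0(x) = (x - 7)(x - 10)(x - 13) / -162
  L_1(x) = (x - 4)(x - 10)(x - 13) / 54
  L_2(x) = (x - 4)(x - 7)(x - 13) / -54
  L_3(x) = (x - 4)(x - 7)(x - 10) / 162
Then g(x) = 81·L_0(x) + 372·L_1(x) + 1041·L_2(x) + 2250·L_3(x).
Expanding and collecting terms gives g(x) = x^3 + 4x + 1.
Evaluating at x = 1: g(1) = 6.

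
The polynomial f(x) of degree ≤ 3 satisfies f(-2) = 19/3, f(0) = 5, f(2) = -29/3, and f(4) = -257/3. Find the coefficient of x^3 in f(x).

-1

Write f(x) = ax^3 + bx^2 + cx + d. Substituting each data point gives a linear system:
  -8a + 4b - 2c + d = 19/3
  d = 5
  8a + 4b + 2c + d = -29/3
  64a + 16b + 4c + d = -257/3
Solving the system yields a = -1, b = -5/3, c = 0, d = 5.
So f(x) = -x³ - (5/3)x² + 5.
The leading coefficient is -1.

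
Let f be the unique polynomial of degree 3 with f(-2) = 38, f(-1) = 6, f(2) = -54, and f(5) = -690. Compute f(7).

-1834

Using the Lagrange interpolation formula with nodes -2, -1, 2, 5:
  L_0(t) = (t + 1)(t - 2)(t - 5) / -28
  L_1(t) = (t + 2)(t - 2)(t - 5) / 18
  L_2(t) = (t + 2)(t + 1)(t - 5) / -36
  L_3(t) = (t + 2)(t + 1)(t - 2) / 126
Then f(t) = 38·L_0(t) + 6·L_1(t) - 54·L_2(t) - 690·L_3(t).
Expanding and collecting terms gives f(t) = -5t³ - 2t² - 3t.
Evaluating at t = 7: f(7) = -1834.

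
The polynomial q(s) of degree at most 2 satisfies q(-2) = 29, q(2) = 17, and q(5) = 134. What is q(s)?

q(s) = 6s^2 - 3s - 1

Write q(s) = as^2 + bs + c. Substituting each data point gives a linear system:
  4a - 2b + c = 29
  4a + 2b + c = 17
  25a + 5b + c = 134
Solving the system yields a = 6, b = -3, c = -1.
So q(s) = 6s² - 3s - 1.
Check: q(2) = 17. ✓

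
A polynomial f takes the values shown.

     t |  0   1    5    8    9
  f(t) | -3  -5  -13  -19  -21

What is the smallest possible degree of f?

1

Divided differences on the nodes 0, 1, 5, 8, 9:
  order 0: -3  -5  -13  -19  -21
  order 1: -2  -2  -2  -2
  order 2: 0  0  0
  order 3: 0  0
  order 4: 0
The order-1 divided differences are all -2 (nonzero) and every higher order vanishes, so the data lies on a polynomial of degree exactly 1.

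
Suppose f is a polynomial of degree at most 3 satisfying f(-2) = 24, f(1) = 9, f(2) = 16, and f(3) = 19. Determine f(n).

f(n) = -n^3 + 4n^2 + 2n + 4

Using the Lagrange interpolation formula with nodes -2, 1, 2, 3:
  L_0(n) = (n - 1)(n - 2)(n - 3) / -60
  L_1(n) = (n + 2)(n - 2)(n - 3) / 6
  L_2(n) = (n + 2)(n - 1)(n - 3) / -4
  L_3(n) = (n + 2)(n - 1)(n - 2) / 10
Then f(n) = 24·L_0(n) + 9·L_1(n) + 16·L_2(n) + 19·L_3(n).
Expanding and collecting terms gives f(n) = -n³ + 4n² + 2n + 4.
Check: f(3) = 19. ✓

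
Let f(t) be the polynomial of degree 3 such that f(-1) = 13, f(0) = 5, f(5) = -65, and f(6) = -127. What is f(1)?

3

Using the Lagrange interpolation formula with nodes -1, 0, 5, 6:
  L_0(t) = t(t - 5)(t - 6) / -42
  L_1(t) = (t + 1)(t - 5)(t - 6) / 30
  L_2(t) = (t + 1)t(t - 6) / -30
  L_3(t) = (t + 1)t(t - 5) / 42
Then f(t) = 13·L_0(t) + 5·L_1(t) - 65·L_2(t) - 127·L_3(t).
Expanding and collecting terms gives f(t) = -t^3 + 3t^2 - 4t + 5.
Evaluating at t = 1: f(1) = 3.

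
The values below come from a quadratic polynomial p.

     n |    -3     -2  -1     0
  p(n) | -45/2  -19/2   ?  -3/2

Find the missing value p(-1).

-5/2

The 3 known points determine the degree-2 polynomial uniquely.
Write p(n) = an^2 + bn + c. Substituting each data point gives a linear system:
  9a - 3b + c = -45/2
  4a - 2b + c = -19/2
  c = -3/2
Solving the system yields a = -3, b = -2, c = -3/2.
So p(n) = -3n² - 2n - 3/2.
Then p(-1) = -5/2.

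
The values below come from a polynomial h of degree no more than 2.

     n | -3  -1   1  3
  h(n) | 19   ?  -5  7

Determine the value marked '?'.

-1

On equispaced nodes a degree-2 polynomial has vanishing third forward difference, so
  - h(-3) + 3·h(-1) - 3·h(1) + h(3) = 0.
Substituting the known values and solving for h(-1):
  3·h(-1) = -3
  h(-1) = -1.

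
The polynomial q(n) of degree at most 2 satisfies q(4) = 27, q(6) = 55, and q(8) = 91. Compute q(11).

Forward differences of the values at n = 4, 6, 8:
  q  : 27  55  91
  Δ  : 28  36
  Δ^2: 8
The second differences are constant, confirming degree 2.
Interpolating (Newton forward form) and evaluating at n = 11 gives q(11) = 160.

160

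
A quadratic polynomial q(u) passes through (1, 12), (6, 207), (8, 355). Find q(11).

652

Using the Lagrange interpolation formula with nodes 1, 6, 8:
  L_0(u) = (u - 6)(u - 8) / 35
  L_1(u) = (u - 1)(u - 8) / -10
  L_2(u) = (u - 1)(u - 6) / 14
Then q(u) = 12·L_0(u) + 207·L_1(u) + 355·L_2(u).
Expanding and collecting terms gives q(u) = 5u^2 + 4u + 3.
Evaluating at u = 11: q(11) = 652.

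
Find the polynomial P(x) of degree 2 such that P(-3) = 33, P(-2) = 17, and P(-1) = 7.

Using the Lagrange interpolation formula with nodes -3, -2, -1:
  L_0(x) = (x + 2)(x + 1) / 2
  L_1(x) = (x + 3)(x + 1) / -1
  L_2(x) = (x + 3)(x + 2) / 2
Then P(x) = 33·L_0(x) + 17·L_1(x) + 7·L_2(x).
Expanding and collecting terms gives P(x) = 3x² - x + 3.
Check: P(-3) = 33. ✓

P(x) = 3x^2 - x + 3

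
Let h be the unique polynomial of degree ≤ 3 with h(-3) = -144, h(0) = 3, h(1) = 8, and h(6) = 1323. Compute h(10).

6083

Using the Lagrange interpolation formula with nodes -3, 0, 1, 6:
  L_0(x) = x(x - 1)(x - 6) / -108
  L_1(x) = (x + 3)(x - 1)(x - 6) / 18
  L_2(x) = (x + 3)x(x - 6) / -20
  L_3(x) = (x + 3)x(x - 1) / 270
Then h(x) = -144·L_0(x) + 3·L_1(x) + 8·L_2(x) + 1323·L_3(x).
Expanding and collecting terms gives h(x) = 6x³ + x² - 2x + 3.
Evaluating at x = 10: h(10) = 6083.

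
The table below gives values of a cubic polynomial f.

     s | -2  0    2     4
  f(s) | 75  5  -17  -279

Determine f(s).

f(s) = -6s^3 + 6s^2 + s + 5

Using the Lagrange interpolation formula with nodes -2, 0, 2, 4:
  L_0(s) = s(s - 2)(s - 4) / -48
  L_1(s) = (s + 2)(s - 2)(s - 4) / 16
  L_2(s) = (s + 2)s(s - 4) / -16
  L_3(s) = (s + 2)s(s - 2) / 48
Then f(s) = 75·L_0(s) + 5·L_1(s) - 17·L_2(s) - 279·L_3(s).
Expanding and collecting terms gives f(s) = -6s^3 + 6s^2 + s + 5.
Check: f(4) = -279. ✓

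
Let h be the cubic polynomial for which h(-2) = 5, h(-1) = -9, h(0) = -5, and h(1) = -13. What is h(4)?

-409

Using the Lagrange interpolation formula with nodes -2, -1, 0, 1:
  L_0(x) = (x + 1)x(x - 1) / -6
  L_1(x) = (x + 2)x(x - 1) / 2
  L_2(x) = (x + 2)(x + 1)(x - 1) / -2
  L_3(x) = (x + 2)(x + 1)x / 6
Then h(x) = 5·L_0(x) - 9·L_1(x) - 5·L_2(x) - 13·L_3(x).
Expanding and collecting terms gives h(x) = -5x³ - 6x² + 3x - 5.
Evaluating at x = 4: h(4) = -409.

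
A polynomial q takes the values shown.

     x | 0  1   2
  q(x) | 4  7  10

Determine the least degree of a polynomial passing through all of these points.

1

Forward differences of the values at x = 0, 1, 2:
  q  : 4  7  10
  Δ  : 3  3
  Δ^2: 0
The first differences are constant (3) and nonzero, while all higher differences vanish, so the minimal degree is 1.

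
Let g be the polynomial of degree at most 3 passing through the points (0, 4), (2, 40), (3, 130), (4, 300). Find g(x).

Using the Lagrange interpolation formula with nodes 0, 2, 3, 4:
  L_0(x) = (x - 2)(x - 3)(x - 4) / -24
  L_1(x) = x(x - 3)(x - 4) / 4
  L_2(x) = x(x - 2)(x - 4) / -3
  L_3(x) = x(x - 2)(x - 3) / 8
Then g(x) = 4·L_0(x) + 40·L_1(x) + 130·L_2(x) + 300·L_3(x).
Expanding and collecting terms gives g(x) = 4x^3 + 4x^2 - 6x + 4.
Check: g(4) = 300. ✓

g(x) = 4x^3 + 4x^2 - 6x + 4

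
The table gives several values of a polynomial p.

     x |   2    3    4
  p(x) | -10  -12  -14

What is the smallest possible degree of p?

Forward differences of the values at x = 2, 3, 4:
  p  : -10  -12  -14
  Δ  : -2  -2
  Δ^2: 0
The first differences are constant (-2) and nonzero, while all higher differences vanish, so the minimal degree is 1.

1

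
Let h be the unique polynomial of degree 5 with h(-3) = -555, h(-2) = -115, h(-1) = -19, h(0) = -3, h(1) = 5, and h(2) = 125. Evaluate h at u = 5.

Write h(u) = au^5 + bu^4 + cu^3 + du^2 + eu + k. Substituting each data point gives a linear system:
  -243a + 81b - 27c + 9d - 3e + k = -555
  -32a + 16b - 8c + 4d - 2e + k = -115
  -a + b - c + d - e + k = -19
  k = -3
  a + b + c + d + e + k = 5
  32a + 16b + 8c + 4d + 2e + k = 125
Solving the system yields a = 2, b = 2, c = 6, d = -6, e = 4, k = -3.
So h(u) = 2u^5 + 2u^4 + 6u^3 - 6u^2 + 4u - 3.
Then h(5) = 8117.

8117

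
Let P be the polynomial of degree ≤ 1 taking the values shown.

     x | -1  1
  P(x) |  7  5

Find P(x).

P(x) = -x + 6

Using the Lagrange interpolation formula with nodes -1, 1:
  L_0(x) = (x - 1) / -2
  L_1(x) = (x + 1) / 2
Then P(x) = 7·L_0(x) + 5·L_1(x).
Expanding and collecting terms gives P(x) = -x + 6.
Check: P(1) = 5. ✓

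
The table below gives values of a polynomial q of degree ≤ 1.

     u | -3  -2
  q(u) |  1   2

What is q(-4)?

Write q(u) = au + b. Substituting each data point gives a linear system:
  -3a + b = 1
  -2a + b = 2
Solving the system yields a = 1, b = 4.
So q(u) = u + 4.
Then q(-4) = 0.

0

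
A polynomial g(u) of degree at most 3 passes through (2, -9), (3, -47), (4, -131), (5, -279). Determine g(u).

Using the Lagrange interpolation formula with nodes 2, 3, 4, 5:
  L_0(u) = (u - 3)(u - 4)(u - 5) / -6
  L_1(u) = (u - 2)(u - 4)(u - 5) / 2
  L_2(u) = (u - 2)(u - 3)(u - 5) / -2
  L_3(u) = (u - 2)(u - 3)(u - 4) / 6
Then g(u) = -9·L_0(u) - 47·L_1(u) - 131·L_2(u) - 279·L_3(u).
Expanding and collecting terms gives g(u) = -3u^3 + 4u^2 - u + 1.
Check: g(2) = -9. ✓

g(u) = -3u^3 + 4u^2 - u + 1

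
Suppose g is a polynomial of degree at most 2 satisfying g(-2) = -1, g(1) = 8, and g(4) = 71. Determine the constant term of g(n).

-1

Write g(n) = an^2 + bn + c. Substituting each data point gives a linear system:
  4a - 2b + c = -1
  a + b + c = 8
  16a + 4b + c = 71
Solving the system yields a = 3, b = 6, c = -1.
So g(n) = 3n² + 6n - 1.
The constant term is -1.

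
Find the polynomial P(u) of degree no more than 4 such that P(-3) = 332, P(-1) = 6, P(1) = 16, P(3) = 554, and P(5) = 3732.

P(u) = 5u^4 + 4u^3 + 4u^2 + u + 2

Write P(u) = au^4 + bu^3 + cu^2 + du + e. Substituting each data point gives a linear system:
  81a - 27b + 9c - 3d + e = 332
  a - b + c - d + e = 6
  a + b + c + d + e = 16
  81a + 27b + 9c + 3d + e = 554
  625a + 125b + 25c + 5d + e = 3732
Solving the system yields a = 5, b = 4, c = 4, d = 1, e = 2.
So P(u) = 5u⁴ + 4u³ + 4u² + u + 2.
Check: P(1) = 16. ✓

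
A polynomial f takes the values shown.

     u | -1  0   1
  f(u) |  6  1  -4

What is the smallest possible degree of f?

1

Forward differences of the values at u = -1, 0, 1:
  f  : 6  1  -4
  Δ  : -5  -5
  Δ^2: 0
The first differences are constant (-5) and nonzero, while all higher differences vanish, so the minimal degree is 1.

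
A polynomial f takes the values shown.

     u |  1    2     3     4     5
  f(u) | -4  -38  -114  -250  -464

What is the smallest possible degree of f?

Forward differences of the values at u = 1, 2, 3, 4, 5:
  f  : -4  -38  -114  -250  -464
  Δ  : -34  -76  -136  -214
  Δ^2: -42  -60  -78
  Δ^3: -18  -18
  Δ^4: 0
The third differences are constant (-18) and nonzero, while all higher differences vanish, so the minimal degree is 3.

3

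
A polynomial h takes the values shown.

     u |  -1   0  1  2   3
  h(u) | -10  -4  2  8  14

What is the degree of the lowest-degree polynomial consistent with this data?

1

Forward differences of the values at u = -1, 0, 1, 2, 3:
  h  : -10  -4  2  8  14
  Δ  : 6  6  6  6
  Δ^2: 0  0  0
  Δ^3: 0  0
  Δ^4: 0
The first differences are constant (6) and nonzero, while all higher differences vanish, so the minimal degree is 1.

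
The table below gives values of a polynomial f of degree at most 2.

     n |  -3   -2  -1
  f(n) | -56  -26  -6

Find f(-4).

-96

Using the Lagrange interpolation formula with nodes -3, -2, -1:
  L_0(n) = (n + 2)(n + 1) / 2
  L_1(n) = (n + 3)(n + 1) / -1
  L_2(n) = (n + 3)(n + 2) / 2
Then f(n) = -56·L_0(n) - 26·L_1(n) - 6·L_2(n).
Expanding and collecting terms gives f(n) = -5n^2 + 5n + 4.
Evaluating at n = -4: f(-4) = -96.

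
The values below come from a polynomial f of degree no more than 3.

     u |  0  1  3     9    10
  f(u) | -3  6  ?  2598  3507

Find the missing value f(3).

The 4 known points determine the degree-3 polynomial uniquely.
Write f(u) = au^3 + bu^2 + cu + d. Substituting each data point gives a linear system:
  d = -3
  a + b + c + d = 6
  729a + 81b + 9c + d = 2598
  1000a + 100b + 10c + d = 3507
Solving the system yields a = 3, b = 5, c = 1, d = -3.
So f(u) = 3u³ + 5u² + u - 3.
Then f(3) = 126.

126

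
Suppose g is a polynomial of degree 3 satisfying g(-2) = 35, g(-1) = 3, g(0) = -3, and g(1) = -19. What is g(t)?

g(t) = -6t^3 - 5t^2 - 5t - 3

Write g(t) = at^3 + bt^2 + ct + d. Substituting each data point gives a linear system:
  -8a + 4b - 2c + d = 35
  -a + b - c + d = 3
  d = -3
  a + b + c + d = -19
Solving the system yields a = -6, b = -5, c = -5, d = -3.
So g(t) = -6t^3 - 5t^2 - 5t - 3.
Check: g(-2) = 35. ✓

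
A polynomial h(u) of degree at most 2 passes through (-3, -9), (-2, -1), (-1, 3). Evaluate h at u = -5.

-37

Forward differences of the values at u = -3, -2, -1:
  h  : -9  -1  3
  Δ  : 8  4
  Δ^2: -4
The second differences are constant, confirming degree 2.
Interpolating (Newton forward form) and evaluating at u = -5 gives h(-5) = -37.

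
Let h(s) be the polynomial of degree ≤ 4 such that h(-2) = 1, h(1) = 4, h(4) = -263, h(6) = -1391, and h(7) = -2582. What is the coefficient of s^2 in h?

3

Write h(s) = as^4 + bs^3 + cs^2 + ds + e. Substituting each data point gives a linear system:
  16a - 8b + 4c - 2d + e = 1
  a + b + c + d + e = 4
  256a + 64b + 16c + 4d + e = -263
  1296a + 216b + 36c + 6d + e = -1391
  2401a + 343b + 49c + 7d + e = -2582
Solving the system yields a = -1, b = -1, c = 3, d = 2, e = 1.
So h(s) = -s⁴ - s³ + 3s² + 2s + 1.
The coefficient of s^2 is 3.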